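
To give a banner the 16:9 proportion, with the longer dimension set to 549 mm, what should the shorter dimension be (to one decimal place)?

308.8 mm

16:9 ≈ 1.77778.
Shorter side = 549 ÷ 1.77778 ≈ 308.812 → 308.8 mm.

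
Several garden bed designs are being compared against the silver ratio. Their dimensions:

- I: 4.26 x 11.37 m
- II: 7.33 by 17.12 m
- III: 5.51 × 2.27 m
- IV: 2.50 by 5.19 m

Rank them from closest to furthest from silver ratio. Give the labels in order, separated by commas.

I: 11.37/4.26 ≈ 2.669 → |2.669 − 2.414| = 0.255
II: 17.12/7.33 ≈ 2.336 → |2.336 − 2.414| = 0.078
III: 5.51/2.27 ≈ 2.427 → |2.427 − 2.414| = 0.013
IV: 5.19/2.50 ≈ 2.076 → |2.076 − 2.414| = 0.338

III, II, I, IV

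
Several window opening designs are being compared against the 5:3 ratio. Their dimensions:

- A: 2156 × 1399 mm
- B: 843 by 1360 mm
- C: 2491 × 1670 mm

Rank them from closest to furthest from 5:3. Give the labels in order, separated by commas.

B, A, C

Ratios: A = 2156 / 1399 ≈ 1.541; B = 1360 / 843 ≈ 1.613; C = 2491 / 1670 ≈ 1.492.
|Δ from 1.667|: A 0.126; B 0.054; C 0.175.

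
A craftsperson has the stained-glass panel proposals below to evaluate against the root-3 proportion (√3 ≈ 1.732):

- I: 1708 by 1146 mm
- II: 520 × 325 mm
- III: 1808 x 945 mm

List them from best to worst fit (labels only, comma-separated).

II, III, I

I: 1708/1146 ≈ 1.490 → |1.490 − 1.732| = 0.242
II: 520/325 ≈ 1.600 → |1.600 − 1.732| = 0.132
III: 1808/945 ≈ 1.913 → |1.913 − 1.732| = 0.181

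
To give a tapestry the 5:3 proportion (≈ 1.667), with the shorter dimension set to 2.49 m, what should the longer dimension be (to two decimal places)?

5:3 ≈ 1.66667.
Longer side = 2.49 × 1.66667 ≈ 4.1500 → 4.15 m.

4.15 m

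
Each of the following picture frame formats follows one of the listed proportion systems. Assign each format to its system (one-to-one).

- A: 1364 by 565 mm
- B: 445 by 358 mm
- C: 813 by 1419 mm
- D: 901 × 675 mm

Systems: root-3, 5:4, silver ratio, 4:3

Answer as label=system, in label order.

Ratios: A ≈ 2.414; B ≈ 1.243; C ≈ 1.745; D ≈ 1.335.
Targets: root-3 ≈ 1.732; 5:4 ≈ 1.250; silver ratio ≈ 2.414; 4:3 ≈ 1.333.

A=silver ratio, B=5:4, C=root-3, D=4:3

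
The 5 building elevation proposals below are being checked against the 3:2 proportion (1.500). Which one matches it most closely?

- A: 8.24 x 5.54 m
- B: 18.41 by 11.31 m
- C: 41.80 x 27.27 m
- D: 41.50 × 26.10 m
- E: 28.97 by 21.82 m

Target 3:2 ≈ 1.500.
A: 1.487 (Δ0.013)  B: 1.628 (Δ0.128)  C: 1.533 (Δ0.033)  D: 1.590 (Δ0.090)  E: 1.328 (Δ0.172)

A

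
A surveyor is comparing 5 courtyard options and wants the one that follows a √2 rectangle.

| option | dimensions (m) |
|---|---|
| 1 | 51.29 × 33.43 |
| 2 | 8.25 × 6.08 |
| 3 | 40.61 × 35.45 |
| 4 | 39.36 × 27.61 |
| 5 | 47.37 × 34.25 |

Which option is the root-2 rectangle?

Target root-2 ≈ 1.414.
1: 1.534 (Δ0.120)  2: 1.357 (Δ0.057)  3: 1.146 (Δ0.268)  4: 1.426 (Δ0.012)  5: 1.383 (Δ0.031)

4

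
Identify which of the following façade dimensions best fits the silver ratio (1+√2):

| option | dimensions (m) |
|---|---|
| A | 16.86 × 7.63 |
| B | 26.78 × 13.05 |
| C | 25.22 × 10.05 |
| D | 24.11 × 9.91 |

D

Target silver ratio ≈ 2.414.
A: 2.210 (Δ0.204)  B: 2.052 (Δ0.362)  C: 2.509 (Δ0.095)  D: 2.433 (Δ0.019)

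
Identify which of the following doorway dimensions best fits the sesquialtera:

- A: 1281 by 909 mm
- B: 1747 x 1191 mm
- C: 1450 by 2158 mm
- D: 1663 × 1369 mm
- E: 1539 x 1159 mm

Ratios (long/short): A ≈ 1.409; B ≈ 1.467; C ≈ 1.488; D ≈ 1.215; E ≈ 1.328.
3:2 ≈ 1.500; option C is nearest (Δ 0.012).

C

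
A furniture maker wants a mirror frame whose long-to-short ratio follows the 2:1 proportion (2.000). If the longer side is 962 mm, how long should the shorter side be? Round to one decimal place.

481.0 mm

2:1 = 2.00000.
Shorter side = 962 ÷ 2.00000 ≈ 481.000 → 481.0 mm.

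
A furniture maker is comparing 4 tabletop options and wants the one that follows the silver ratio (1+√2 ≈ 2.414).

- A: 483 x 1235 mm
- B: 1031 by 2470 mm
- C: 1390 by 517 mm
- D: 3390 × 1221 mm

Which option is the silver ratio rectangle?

Ratios (long/short): A ≈ 2.557; B ≈ 2.396; C ≈ 2.689; D ≈ 2.776.
silver ratio ≈ 2.414; option B is nearest (Δ 0.018).

B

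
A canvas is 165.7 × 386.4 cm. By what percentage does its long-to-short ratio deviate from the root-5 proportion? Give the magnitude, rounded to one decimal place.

Ratio = 386.4 / 165.7 ≈ 2.3319.
Ideal root-5 ≈ 2.2361. |2.3319 − 2.2361| / 2.2361 ≈ 4.28% → 4.3%.

4.3%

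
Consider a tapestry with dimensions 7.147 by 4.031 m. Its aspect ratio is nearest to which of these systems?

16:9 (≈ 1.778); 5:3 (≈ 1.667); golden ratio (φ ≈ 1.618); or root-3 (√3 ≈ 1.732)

7.147/4.031 ≈ 1.773. Nearest candidates are 16:9 (1.778, off by 0.005) and root-3 (1.732, off by 0.041).

16:9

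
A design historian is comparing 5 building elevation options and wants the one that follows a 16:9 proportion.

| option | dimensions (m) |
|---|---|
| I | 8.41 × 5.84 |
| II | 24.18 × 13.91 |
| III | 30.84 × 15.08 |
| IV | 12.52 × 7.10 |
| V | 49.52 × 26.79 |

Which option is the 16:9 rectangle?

IV

Ratios (long/short): I ≈ 1.440; II ≈ 1.738; III ≈ 2.045; IV ≈ 1.763; V ≈ 1.848.
16:9 ≈ 1.778; option IV is nearest (Δ 0.015).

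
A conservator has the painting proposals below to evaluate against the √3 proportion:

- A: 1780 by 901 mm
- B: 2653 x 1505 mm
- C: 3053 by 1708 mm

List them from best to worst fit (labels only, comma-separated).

A: 1780/901 ≈ 1.976 → |1.976 − 1.732| = 0.244
B: 2653/1505 ≈ 1.763 → |1.763 − 1.732| = 0.031
C: 3053/1708 ≈ 1.787 → |1.787 − 1.732| = 0.055

B, C, A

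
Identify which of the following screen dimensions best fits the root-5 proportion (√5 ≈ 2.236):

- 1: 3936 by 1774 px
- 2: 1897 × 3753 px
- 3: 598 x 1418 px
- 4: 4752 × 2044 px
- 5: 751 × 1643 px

Ratios (long/short): 1 ≈ 2.219; 2 ≈ 1.978; 3 ≈ 2.371; 4 ≈ 2.325; 5 ≈ 2.188.
root-5 ≈ 2.236; option 1 is nearest (Δ 0.017).

1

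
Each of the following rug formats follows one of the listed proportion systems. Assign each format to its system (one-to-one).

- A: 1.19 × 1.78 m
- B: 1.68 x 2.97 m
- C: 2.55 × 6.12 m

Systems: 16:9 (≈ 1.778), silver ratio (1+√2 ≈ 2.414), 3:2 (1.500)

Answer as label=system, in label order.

A = 1.78/1.19 ≈ 1.496 → 3:2 (1.500)
B = 2.97/1.68 ≈ 1.768 → 16:9 (1.778)
C = 6.12/2.55 ≈ 2.400 → silver ratio (2.414)

A=3:2, B=16:9, C=silver ratio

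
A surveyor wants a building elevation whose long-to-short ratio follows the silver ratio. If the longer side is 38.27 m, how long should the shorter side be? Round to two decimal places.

silver ratio ≈ 2.41421.
Shorter side = 38.27 ÷ 2.41421 ≈ 15.8520 → 15.85 m.

15.85 m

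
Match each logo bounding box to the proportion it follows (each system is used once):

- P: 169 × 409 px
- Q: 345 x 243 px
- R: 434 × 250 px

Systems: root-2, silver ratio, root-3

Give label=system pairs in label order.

P = 409/169 ≈ 2.420 → silver ratio (2.414)
Q = 345/243 ≈ 1.420 → root-2 (1.414)
R = 434/250 ≈ 1.736 → root-3 (1.732)

P=silver ratio, Q=root-2, R=root-3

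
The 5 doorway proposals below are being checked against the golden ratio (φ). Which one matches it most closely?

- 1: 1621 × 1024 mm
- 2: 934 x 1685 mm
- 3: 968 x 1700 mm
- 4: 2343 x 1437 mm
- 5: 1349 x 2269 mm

Target golden ratio ≈ 1.618.
1: 1.583 (Δ0.035)  2: 1.804 (Δ0.186)  3: 1.756 (Δ0.138)  4: 1.630 (Δ0.012)  5: 1.682 (Δ0.064)

4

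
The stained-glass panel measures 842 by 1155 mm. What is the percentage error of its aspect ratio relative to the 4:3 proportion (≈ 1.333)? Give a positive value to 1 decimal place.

Ratio = 1155 / 842 ≈ 1.3717.
Ideal 4:3 ≈ 1.3333. |1.3717 − 1.3333| / 1.3333 ≈ 2.88% → 2.9%.

2.9%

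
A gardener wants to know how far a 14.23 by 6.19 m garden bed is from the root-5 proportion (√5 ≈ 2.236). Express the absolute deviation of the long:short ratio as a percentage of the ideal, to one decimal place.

Ratio = 14.23 / 6.19 ≈ 2.2989.
Ideal root-5 ≈ 2.2361. |2.2989 − 2.2361| / 2.2361 ≈ 2.81% → 2.8%.

2.8%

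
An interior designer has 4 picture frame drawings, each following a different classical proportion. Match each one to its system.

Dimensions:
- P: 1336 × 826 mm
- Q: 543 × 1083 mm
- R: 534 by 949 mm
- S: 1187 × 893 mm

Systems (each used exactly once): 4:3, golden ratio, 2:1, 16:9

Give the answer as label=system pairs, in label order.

Ratios: P ≈ 1.617; Q ≈ 1.994; R ≈ 1.777; S ≈ 1.329.
Targets: 4:3 ≈ 1.333; golden ratio ≈ 1.618; 2:1 ≈ 2.000; 16:9 ≈ 1.778.

P=golden ratio, Q=2:1, R=16:9, S=4:3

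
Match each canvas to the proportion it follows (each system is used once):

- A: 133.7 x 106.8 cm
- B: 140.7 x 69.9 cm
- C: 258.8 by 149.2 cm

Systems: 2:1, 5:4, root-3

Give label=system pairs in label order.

A=5:4, B=2:1, C=root-3

A = 133.7/106.8 ≈ 1.252 → 5:4 (1.250)
B = 140.7/69.9 ≈ 2.013 → 2:1 (2.000)
C = 258.8/149.2 ≈ 1.735 → root-3 (1.732)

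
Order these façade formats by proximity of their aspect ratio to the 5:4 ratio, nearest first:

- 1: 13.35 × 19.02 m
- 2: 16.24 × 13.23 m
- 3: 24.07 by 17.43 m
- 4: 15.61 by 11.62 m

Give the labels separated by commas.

2, 4, 3, 1

Ratios: 1 = 19.02 / 13.35 ≈ 1.425; 2 = 16.24 / 13.23 ≈ 1.228; 3 = 24.07 / 17.43 ≈ 1.381; 4 = 15.61 / 11.62 ≈ 1.343.
|Δ from 1.250|: 1 0.175; 2 0.022; 3 0.131; 4 0.093.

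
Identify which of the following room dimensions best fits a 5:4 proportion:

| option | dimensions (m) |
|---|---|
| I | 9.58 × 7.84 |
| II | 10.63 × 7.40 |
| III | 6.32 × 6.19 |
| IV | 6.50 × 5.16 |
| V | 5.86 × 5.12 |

Ratios (long/short): I ≈ 1.222; II ≈ 1.436; III ≈ 1.021; IV ≈ 1.260; V ≈ 1.145.
5:4 ≈ 1.250; option IV is nearest (Δ 0.010).

IV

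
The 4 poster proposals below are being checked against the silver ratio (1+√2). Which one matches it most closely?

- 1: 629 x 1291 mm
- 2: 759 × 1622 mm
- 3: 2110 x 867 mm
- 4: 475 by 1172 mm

3

Ratios (long/short): 1 ≈ 2.052; 2 ≈ 2.137; 3 ≈ 2.434; 4 ≈ 2.467.
silver ratio ≈ 2.414; option 3 is nearest (Δ 0.020).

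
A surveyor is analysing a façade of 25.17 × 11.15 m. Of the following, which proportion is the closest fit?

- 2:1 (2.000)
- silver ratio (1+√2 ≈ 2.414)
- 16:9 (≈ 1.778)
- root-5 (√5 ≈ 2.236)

root-5

Ratio = 25.17 / 11.15 ≈ 2.257.
Distances: 2:1 2.000 (Δ 0.257); silver ratio 2.414 (Δ 0.157); 16:9 1.778 (Δ 0.479); root-5 2.236 (Δ 0.021).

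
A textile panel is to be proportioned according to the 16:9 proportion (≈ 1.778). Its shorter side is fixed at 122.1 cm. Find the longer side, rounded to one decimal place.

217.1 cm

16:9 ≈ 1.77778.
Longer side = 122.1 × 1.77778 ≈ 217.067 → 217.1 cm.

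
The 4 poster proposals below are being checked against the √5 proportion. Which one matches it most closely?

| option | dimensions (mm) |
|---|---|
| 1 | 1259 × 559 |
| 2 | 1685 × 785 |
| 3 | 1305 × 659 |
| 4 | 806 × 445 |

1

Target root-5 ≈ 2.236.
1: 2.252 (Δ0.016)  2: 2.146 (Δ0.090)  3: 1.980 (Δ0.256)  4: 1.811 (Δ0.425)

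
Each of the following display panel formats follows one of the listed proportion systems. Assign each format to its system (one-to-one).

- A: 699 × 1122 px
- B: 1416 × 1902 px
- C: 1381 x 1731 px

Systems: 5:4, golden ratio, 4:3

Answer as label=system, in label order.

A=golden ratio, B=4:3, C=5:4

A = 1122/699 ≈ 1.605 → golden ratio (1.618)
B = 1902/1416 ≈ 1.343 → 4:3 (1.333)
C = 1731/1381 ≈ 1.253 → 5:4 (1.250)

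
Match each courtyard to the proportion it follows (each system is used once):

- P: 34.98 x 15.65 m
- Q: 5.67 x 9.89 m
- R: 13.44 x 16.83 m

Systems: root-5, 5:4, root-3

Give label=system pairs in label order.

P=root-5, Q=root-3, R=5:4

Ratios: P ≈ 2.235; Q ≈ 1.744; R ≈ 1.252.
Targets: root-5 ≈ 2.236; 5:4 ≈ 1.250; root-3 ≈ 1.732.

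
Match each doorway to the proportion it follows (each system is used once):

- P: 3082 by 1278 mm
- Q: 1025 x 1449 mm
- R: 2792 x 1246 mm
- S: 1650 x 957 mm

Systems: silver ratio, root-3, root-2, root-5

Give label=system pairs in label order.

Ratios: P ≈ 2.412; Q ≈ 1.414; R ≈ 2.241; S ≈ 1.724.
Targets: silver ratio ≈ 2.414; root-3 ≈ 1.732; root-2 ≈ 1.414; root-5 ≈ 2.236.

P=silver ratio, Q=root-2, R=root-5, S=root-3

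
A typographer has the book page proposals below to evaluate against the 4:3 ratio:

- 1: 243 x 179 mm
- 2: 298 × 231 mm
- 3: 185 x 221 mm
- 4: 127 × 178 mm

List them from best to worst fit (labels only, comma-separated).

1, 2, 4, 3

1: 243/179 ≈ 1.358 → |1.358 − 1.333| = 0.025
2: 298/231 ≈ 1.290 → |1.290 − 1.333| = 0.043
3: 221/185 ≈ 1.195 → |1.195 − 1.333| = 0.138
4: 178/127 ≈ 1.402 → |1.402 − 1.333| = 0.069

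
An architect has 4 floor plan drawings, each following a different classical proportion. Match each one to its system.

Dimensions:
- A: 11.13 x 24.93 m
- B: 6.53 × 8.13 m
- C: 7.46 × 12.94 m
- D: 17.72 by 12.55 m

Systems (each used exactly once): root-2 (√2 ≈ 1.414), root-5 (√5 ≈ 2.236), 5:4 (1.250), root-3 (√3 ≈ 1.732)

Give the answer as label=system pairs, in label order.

A = 24.93/11.13 ≈ 2.240 → root-5 (2.236)
B = 8.13/6.53 ≈ 1.245 → 5:4 (1.250)
C = 12.94/7.46 ≈ 1.735 → root-3 (1.732)
D = 17.72/12.55 ≈ 1.412 → root-2 (1.414)

A=root-5, B=5:4, C=root-3, D=root-2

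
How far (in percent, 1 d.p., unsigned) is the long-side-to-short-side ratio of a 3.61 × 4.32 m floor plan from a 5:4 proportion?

4.3%

Ratio = 4.32 / 3.61 ≈ 1.1967.
Ideal 5:4 = 1.2500. |1.1967 − 1.2500| / 1.2500 ≈ 4.26% → 4.3%.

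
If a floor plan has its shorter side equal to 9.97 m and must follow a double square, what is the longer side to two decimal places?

19.94 m

2:1 = 2.00000.
Longer side = 9.97 × 2.00000 ≈ 19.9400 → 19.94 m.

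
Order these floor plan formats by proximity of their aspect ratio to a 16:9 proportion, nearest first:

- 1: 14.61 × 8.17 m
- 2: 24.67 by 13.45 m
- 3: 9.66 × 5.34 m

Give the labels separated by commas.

Ratios: 1 = 14.61 / 8.17 ≈ 1.788; 2 = 24.67 / 13.45 ≈ 1.834; 3 = 9.66 / 5.34 ≈ 1.809.
|Δ from 1.778|: 1 0.010; 2 0.056; 3 0.031.

1, 3, 2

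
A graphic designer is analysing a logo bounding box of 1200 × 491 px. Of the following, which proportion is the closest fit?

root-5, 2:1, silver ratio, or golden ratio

silver ratio

Ratio = 1200 / 491 ≈ 2.444.
Distances: root-5 2.236 (Δ 0.208); 2:1 2.000 (Δ 0.444); silver ratio 2.414 (Δ 0.030); golden ratio 1.618 (Δ 0.826).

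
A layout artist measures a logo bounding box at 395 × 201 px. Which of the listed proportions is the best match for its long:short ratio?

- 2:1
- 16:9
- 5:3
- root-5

2:1

Ratio = 395 / 201 ≈ 1.965.
Distances: 2:1 2.000 (Δ 0.035); 16:9 1.778 (Δ 0.187); 5:3 1.667 (Δ 0.298); root-5 2.236 (Δ 0.271).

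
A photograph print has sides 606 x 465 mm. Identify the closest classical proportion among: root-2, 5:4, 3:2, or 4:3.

4:3

606/465 ≈ 1.303. Nearest candidates are 4:3 (1.333, off by 0.030) and 5:4 (1.250, off by 0.053).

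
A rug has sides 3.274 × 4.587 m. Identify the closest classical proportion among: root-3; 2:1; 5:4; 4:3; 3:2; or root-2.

4.587/3.274 ≈ 1.401. Nearest candidates are root-2 (1.414, off by 0.013) and 4:3 (1.333, off by 0.068).

root-2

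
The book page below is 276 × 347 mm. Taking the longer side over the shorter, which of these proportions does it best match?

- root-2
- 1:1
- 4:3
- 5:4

5:4

347/276 ≈ 1.257. Nearest candidates are 5:4 (1.250, off by 0.007) and 4:3 (1.333, off by 0.076).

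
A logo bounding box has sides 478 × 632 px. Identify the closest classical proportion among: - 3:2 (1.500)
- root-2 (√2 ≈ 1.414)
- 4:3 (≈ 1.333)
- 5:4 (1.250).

4:3

Ratio = 632 / 478 ≈ 1.322.
Distances: 3:2 1.500 (Δ 0.178); root-2 1.414 (Δ 0.092); 4:3 1.333 (Δ 0.011); 5:4 1.250 (Δ 0.072).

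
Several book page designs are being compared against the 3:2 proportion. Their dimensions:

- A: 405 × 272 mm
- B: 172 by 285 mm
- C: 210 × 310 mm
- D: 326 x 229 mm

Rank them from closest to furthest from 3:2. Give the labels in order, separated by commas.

Ratios: A = 405 / 272 ≈ 1.489; B = 285 / 172 ≈ 1.657; C = 310 / 210 ≈ 1.476; D = 326 / 229 ≈ 1.424.
|Δ from 1.500|: A 0.011; B 0.157; C 0.024; D 0.076.

A, C, D, B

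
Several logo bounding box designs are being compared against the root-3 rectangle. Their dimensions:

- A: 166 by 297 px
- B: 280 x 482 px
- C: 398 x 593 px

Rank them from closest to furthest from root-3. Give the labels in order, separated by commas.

B, A, C

A: 297/166 ≈ 1.789 → |1.789 − 1.732| = 0.057
B: 482/280 ≈ 1.721 → |1.721 − 1.732| = 0.011
C: 593/398 ≈ 1.490 → |1.490 − 1.732| = 0.242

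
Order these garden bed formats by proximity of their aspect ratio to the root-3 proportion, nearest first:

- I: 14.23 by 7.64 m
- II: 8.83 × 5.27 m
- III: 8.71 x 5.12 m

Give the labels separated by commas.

I: 14.23/7.64 ≈ 1.863 → |1.863 − 1.732| = 0.131
II: 8.83/5.27 ≈ 1.676 → |1.676 − 1.732| = 0.056
III: 8.71/5.12 ≈ 1.701 → |1.701 − 1.732| = 0.031

III, II, I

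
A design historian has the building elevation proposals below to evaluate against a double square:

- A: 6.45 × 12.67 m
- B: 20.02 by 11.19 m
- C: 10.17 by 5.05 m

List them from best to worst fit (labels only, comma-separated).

A: 12.67/6.45 ≈ 1.964 → |1.964 − 2.000| = 0.036
B: 20.02/11.19 ≈ 1.789 → |1.789 − 2.000| = 0.211
C: 10.17/5.05 ≈ 2.014 → |2.014 − 2.000| = 0.014

C, A, B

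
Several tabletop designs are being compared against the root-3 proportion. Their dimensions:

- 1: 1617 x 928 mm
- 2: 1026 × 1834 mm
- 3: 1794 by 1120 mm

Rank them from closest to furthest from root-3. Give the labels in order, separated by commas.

1, 2, 3

Ratios: 1 = 1617 / 928 ≈ 1.742; 2 = 1834 / 1026 ≈ 1.788; 3 = 1794 / 1120 ≈ 1.602.
|Δ from 1.732|: 1 0.010; 2 0.056; 3 0.130.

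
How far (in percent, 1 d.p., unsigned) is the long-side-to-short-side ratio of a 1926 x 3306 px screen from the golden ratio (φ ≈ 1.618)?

6.1%

Ratio = 3306 / 1926 ≈ 1.7165.
Ideal golden ratio ≈ 1.6180. |1.7165 − 1.6180| / 1.6180 ≈ 6.09% → 6.1%.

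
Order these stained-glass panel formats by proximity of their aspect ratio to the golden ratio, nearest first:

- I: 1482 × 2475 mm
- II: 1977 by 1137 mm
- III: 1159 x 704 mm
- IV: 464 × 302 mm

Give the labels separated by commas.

III, I, IV, II

Ratios: I = 2475 / 1482 ≈ 1.670; II = 1977 / 1137 ≈ 1.739; III = 1159 / 704 ≈ 1.646; IV = 464 / 302 ≈ 1.536.
|Δ from 1.618|: I 0.052; II 0.121; III 0.028; IV 0.082.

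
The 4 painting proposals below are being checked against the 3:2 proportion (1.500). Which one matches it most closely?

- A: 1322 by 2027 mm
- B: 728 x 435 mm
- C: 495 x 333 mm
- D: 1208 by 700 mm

Ratios (long/short): A ≈ 1.533; B ≈ 1.674; C ≈ 1.486; D ≈ 1.726.
3:2 ≈ 1.500; option C is nearest (Δ 0.014).

C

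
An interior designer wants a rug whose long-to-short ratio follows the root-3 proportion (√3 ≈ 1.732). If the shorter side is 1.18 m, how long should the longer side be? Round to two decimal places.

root-3 ≈ 1.73205.
Longer side = 1.18 × 1.73205 ≈ 2.0438 → 2.04 m.

2.04 m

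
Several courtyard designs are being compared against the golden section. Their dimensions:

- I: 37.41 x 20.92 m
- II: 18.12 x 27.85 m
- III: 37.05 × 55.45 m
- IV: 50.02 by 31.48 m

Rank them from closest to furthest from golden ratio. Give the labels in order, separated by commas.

Ratios: I = 37.41 / 20.92 ≈ 1.788; II = 27.85 / 18.12 ≈ 1.537; III = 55.45 / 37.05 ≈ 1.497; IV = 50.02 / 31.48 ≈ 1.589.
|Δ from 1.618|: I 0.170; II 0.081; III 0.121; IV 0.029.

IV, II, III, I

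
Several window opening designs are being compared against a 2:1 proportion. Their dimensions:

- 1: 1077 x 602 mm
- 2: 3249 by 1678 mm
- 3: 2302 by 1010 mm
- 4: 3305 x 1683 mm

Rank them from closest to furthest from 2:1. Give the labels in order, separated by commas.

4, 2, 1, 3

1: 1077/602 ≈ 1.789 → |1.789 − 2.000| = 0.211
2: 3249/1678 ≈ 1.936 → |1.936 − 2.000| = 0.064
3: 2302/1010 ≈ 2.279 → |2.279 − 2.000| = 0.279
4: 3305/1683 ≈ 1.964 → |1.964 − 2.000| = 0.036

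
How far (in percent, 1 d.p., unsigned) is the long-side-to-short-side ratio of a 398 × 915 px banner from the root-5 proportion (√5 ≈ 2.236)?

Ratio = 915 / 398 ≈ 2.2990.
Ideal root-5 ≈ 2.2361. |2.2990 − 2.2361| / 2.2361 ≈ 2.81% → 2.8%.

2.8%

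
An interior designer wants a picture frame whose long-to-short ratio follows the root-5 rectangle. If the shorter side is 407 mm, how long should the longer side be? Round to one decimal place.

910.1 mm

root-5 ≈ 2.23607.
Longer side = 407 × 2.23607 ≈ 910.080 → 910.1 mm.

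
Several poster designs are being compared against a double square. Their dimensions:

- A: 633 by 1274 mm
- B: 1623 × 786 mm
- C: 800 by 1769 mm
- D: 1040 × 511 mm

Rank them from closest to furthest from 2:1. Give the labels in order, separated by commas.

Ratios: A = 1274 / 633 ≈ 2.013; B = 1623 / 786 ≈ 2.065; C = 1769 / 800 ≈ 2.211; D = 1040 / 511 ≈ 2.035.
|Δ from 2.000|: A 0.013; B 0.065; C 0.211; D 0.035.

A, D, B, C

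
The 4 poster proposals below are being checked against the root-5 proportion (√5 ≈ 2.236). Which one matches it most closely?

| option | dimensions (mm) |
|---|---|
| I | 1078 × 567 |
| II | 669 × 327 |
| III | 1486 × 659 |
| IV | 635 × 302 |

III

Ratios (long/short): I ≈ 1.901; II ≈ 2.046; III ≈ 2.255; IV ≈ 2.103.
root-5 ≈ 2.236; option III is nearest (Δ 0.019).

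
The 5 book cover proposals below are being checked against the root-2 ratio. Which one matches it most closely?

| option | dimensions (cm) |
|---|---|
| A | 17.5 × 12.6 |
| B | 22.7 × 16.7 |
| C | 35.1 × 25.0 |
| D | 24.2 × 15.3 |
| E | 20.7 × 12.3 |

C

Target root-2 ≈ 1.414.
A: 1.389 (Δ0.025)  B: 1.359 (Δ0.055)  C: 1.404 (Δ0.010)  D: 1.582 (Δ0.168)  E: 1.683 (Δ0.269)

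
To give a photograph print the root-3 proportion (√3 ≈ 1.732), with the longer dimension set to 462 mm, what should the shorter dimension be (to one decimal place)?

root-3 ≈ 1.73205.
Shorter side = 462 ÷ 1.73205 ≈ 266.736 → 266.7 mm.

266.7 mm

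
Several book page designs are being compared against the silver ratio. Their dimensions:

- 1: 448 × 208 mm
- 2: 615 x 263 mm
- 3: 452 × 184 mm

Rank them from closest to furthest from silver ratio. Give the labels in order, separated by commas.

1: 448/208 ≈ 2.154 → |2.154 − 2.414| = 0.260
2: 615/263 ≈ 2.338 → |2.338 − 2.414| = 0.076
3: 452/184 ≈ 2.457 → |2.457 − 2.414| = 0.043

3, 2, 1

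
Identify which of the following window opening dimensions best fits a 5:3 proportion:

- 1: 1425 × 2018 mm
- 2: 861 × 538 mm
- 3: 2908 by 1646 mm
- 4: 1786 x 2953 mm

Ratios (long/short): 1 ≈ 1.416; 2 ≈ 1.600; 3 ≈ 1.767; 4 ≈ 1.653.
5:3 ≈ 1.667; option 4 is nearest (Δ 0.014).

4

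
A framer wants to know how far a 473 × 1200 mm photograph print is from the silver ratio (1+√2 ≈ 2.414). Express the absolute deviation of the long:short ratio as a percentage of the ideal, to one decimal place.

5.1%

Ratio = 1200 / 473 ≈ 2.5370.
Ideal silver ratio ≈ 2.4142. |2.5370 − 2.4142| / 2.4142 ≈ 5.09% → 5.1%.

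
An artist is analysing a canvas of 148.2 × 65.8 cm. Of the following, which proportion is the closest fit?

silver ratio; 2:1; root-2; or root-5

root-5

Ratio = 148.2 / 65.8 ≈ 2.252.
Distances: silver ratio 2.414 (Δ 0.162); 2:1 2.000 (Δ 0.252); root-2 1.414 (Δ 0.838); root-5 2.236 (Δ 0.016).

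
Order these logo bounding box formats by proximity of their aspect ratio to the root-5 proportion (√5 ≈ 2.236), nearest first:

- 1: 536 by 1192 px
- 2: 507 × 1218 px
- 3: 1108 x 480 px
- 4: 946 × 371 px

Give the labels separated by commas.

Ratios: 1 = 1192 / 536 ≈ 2.224; 2 = 1218 / 507 ≈ 2.402; 3 = 1108 / 480 ≈ 2.308; 4 = 946 / 371 ≈ 2.550.
|Δ from 2.236|: 1 0.012; 2 0.166; 3 0.072; 4 0.314.

1, 3, 2, 4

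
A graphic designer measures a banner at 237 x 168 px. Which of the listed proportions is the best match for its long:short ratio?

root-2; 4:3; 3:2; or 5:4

Ratio = 237 / 168 ≈ 1.411.
Distances: root-2 1.414 (Δ 0.003); 4:3 1.333 (Δ 0.078); 3:2 1.500 (Δ 0.089); 5:4 1.250 (Δ 0.161).

root-2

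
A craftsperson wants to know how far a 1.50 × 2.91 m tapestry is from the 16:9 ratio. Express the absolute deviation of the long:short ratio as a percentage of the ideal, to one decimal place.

Ratio = 2.91 / 1.50 ≈ 1.9400.
Ideal 16:9 ≈ 1.7778. |1.9400 − 1.7778| / 1.7778 ≈ 9.12% → 9.1%.

9.1%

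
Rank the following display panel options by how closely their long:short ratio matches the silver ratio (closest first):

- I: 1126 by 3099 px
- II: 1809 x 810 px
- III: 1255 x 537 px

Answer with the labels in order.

III, II, I

Ratios: I = 3099 / 1126 ≈ 2.752; II = 1809 / 810 ≈ 2.233; III = 1255 / 537 ≈ 2.337.
|Δ from 2.414|: I 0.338; II 0.181; III 0.077.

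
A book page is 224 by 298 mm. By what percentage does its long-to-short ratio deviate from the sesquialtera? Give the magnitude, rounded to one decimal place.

11.3%

Ratio = 298 / 224 ≈ 1.3304.
Ideal 3:2 = 1.5000. |1.3304 − 1.5000| / 1.5000 ≈ 11.31% → 11.3%.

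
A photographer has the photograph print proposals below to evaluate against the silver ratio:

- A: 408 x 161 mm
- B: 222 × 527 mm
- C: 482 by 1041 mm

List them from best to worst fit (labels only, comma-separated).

Ratios: A = 408 / 161 ≈ 2.534; B = 527 / 222 ≈ 2.374; C = 1041 / 482 ≈ 2.160.
|Δ from 2.414|: A 0.120; B 0.040; C 0.254.

B, A, C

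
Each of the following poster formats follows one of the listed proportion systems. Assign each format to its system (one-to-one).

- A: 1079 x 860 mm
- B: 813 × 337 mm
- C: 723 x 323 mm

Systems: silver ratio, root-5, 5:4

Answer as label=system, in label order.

A=5:4, B=silver ratio, C=root-5

A = 1079/860 ≈ 1.255 → 5:4 (1.250)
B = 813/337 ≈ 2.412 → silver ratio (2.414)
C = 723/323 ≈ 2.238 → root-5 (2.236)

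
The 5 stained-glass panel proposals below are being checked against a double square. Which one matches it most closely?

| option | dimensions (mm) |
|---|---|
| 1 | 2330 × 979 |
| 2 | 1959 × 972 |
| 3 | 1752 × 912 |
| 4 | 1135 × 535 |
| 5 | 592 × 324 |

2

Ratios (long/short): 1 ≈ 2.380; 2 ≈ 2.015; 3 ≈ 1.921; 4 ≈ 2.121; 5 ≈ 1.827.
2:1 ≈ 2.000; option 2 is nearest (Δ 0.015).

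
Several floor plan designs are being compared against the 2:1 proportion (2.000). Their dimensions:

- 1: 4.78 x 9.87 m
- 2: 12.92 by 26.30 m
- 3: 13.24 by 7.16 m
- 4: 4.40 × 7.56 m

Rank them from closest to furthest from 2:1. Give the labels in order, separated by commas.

2, 1, 3, 4

Ratios: 1 = 9.87 / 4.78 ≈ 2.065; 2 = 26.30 / 12.92 ≈ 2.036; 3 = 13.24 / 7.16 ≈ 1.849; 4 = 7.56 / 4.40 ≈ 1.718.
|Δ from 2.000|: 1 0.065; 2 0.036; 3 0.151; 4 0.282.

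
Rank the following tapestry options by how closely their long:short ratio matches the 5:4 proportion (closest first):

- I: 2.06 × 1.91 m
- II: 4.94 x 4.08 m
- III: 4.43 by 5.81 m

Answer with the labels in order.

Ratios: I = 2.06 / 1.91 ≈ 1.079; II = 4.94 / 4.08 ≈ 1.211; III = 5.81 / 4.43 ≈ 1.312.
|Δ from 1.250|: I 0.171; II 0.039; III 0.062.

II, III, I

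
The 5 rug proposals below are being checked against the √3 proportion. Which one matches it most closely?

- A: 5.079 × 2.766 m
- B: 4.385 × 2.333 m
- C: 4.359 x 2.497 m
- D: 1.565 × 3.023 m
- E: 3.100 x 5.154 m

Ratios (long/short): A ≈ 1.836; B ≈ 1.880; C ≈ 1.746; D ≈ 1.932; E ≈ 1.663.
root-3 ≈ 1.732; option C is nearest (Δ 0.014).

C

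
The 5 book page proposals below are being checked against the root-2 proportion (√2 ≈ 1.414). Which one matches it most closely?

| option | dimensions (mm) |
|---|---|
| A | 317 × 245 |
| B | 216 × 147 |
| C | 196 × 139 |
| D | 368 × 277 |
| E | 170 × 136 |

C

Ratios (long/short): A ≈ 1.294; B ≈ 1.469; C ≈ 1.410; D ≈ 1.329; E ≈ 1.250.
root-2 ≈ 1.414; option C is nearest (Δ 0.004).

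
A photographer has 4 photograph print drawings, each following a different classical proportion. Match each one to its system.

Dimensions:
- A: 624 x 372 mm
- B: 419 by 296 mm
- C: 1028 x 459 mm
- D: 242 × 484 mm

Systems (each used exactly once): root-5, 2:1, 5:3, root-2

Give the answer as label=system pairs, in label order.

A=5:3, B=root-2, C=root-5, D=2:1

A = 624/372 ≈ 1.677 → 5:3 (1.667)
B = 419/296 ≈ 1.416 → root-2 (1.414)
C = 1028/459 ≈ 2.240 → root-5 (2.236)
D = 484/242 ≈ 2.000 → 2:1 (2.000)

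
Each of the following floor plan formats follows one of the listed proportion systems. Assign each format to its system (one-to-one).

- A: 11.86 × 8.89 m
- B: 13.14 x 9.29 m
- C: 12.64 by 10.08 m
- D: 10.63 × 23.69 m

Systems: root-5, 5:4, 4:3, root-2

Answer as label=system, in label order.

A = 11.86/8.89 ≈ 1.334 → 4:3 (1.333)
B = 13.14/9.29 ≈ 1.414 → root-2 (1.414)
C = 12.64/10.08 ≈ 1.254 → 5:4 (1.250)
D = 23.69/10.63 ≈ 2.229 → root-5 (2.236)

A=4:3, B=root-2, C=5:4, D=root-5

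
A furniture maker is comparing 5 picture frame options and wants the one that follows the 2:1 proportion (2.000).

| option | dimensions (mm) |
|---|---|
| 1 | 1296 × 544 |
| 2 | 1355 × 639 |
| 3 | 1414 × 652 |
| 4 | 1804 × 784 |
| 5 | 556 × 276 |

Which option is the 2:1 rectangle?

5

Ratios (long/short): 1 ≈ 2.382; 2 ≈ 2.121; 3 ≈ 2.169; 4 ≈ 2.301; 5 ≈ 2.014.
2:1 ≈ 2.000; option 5 is nearest (Δ 0.014).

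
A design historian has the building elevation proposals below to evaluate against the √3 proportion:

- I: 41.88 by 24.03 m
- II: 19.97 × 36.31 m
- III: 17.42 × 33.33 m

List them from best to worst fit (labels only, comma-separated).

Ratios: I = 41.88 / 24.03 ≈ 1.743; II = 36.31 / 19.97 ≈ 1.818; III = 33.33 / 17.42 ≈ 1.913.
|Δ from 1.732|: I 0.011; II 0.086; III 0.181.

I, II, III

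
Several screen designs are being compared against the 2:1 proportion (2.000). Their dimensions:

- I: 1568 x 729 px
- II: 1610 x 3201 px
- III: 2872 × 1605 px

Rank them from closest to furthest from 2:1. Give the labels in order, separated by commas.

II, I, III

Ratios: I = 1568 / 729 ≈ 2.151; II = 3201 / 1610 ≈ 1.988; III = 2872 / 1605 ≈ 1.789.
|Δ from 2.000|: I 0.151; II 0.012; III 0.211.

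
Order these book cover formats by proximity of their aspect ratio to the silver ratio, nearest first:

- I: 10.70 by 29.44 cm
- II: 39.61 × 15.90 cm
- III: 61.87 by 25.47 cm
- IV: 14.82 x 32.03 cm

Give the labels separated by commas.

III, II, IV, I

I: 29.44/10.70 ≈ 2.751 → |2.751 − 2.414| = 0.337
II: 39.61/15.90 ≈ 2.491 → |2.491 − 2.414| = 0.077
III: 61.87/25.47 ≈ 2.429 → |2.429 − 2.414| = 0.015
IV: 32.03/14.82 ≈ 2.161 → |2.161 − 2.414| = 0.253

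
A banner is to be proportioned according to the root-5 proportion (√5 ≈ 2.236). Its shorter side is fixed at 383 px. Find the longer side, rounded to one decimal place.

root-5 ≈ 2.23607.
Longer side = 383 × 2.23607 ≈ 856.415 → 856.4 px.

856.4 px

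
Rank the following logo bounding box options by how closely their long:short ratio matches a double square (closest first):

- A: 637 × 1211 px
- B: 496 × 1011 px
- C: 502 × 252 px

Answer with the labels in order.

C, B, A

Ratios: A = 1211 / 637 ≈ 1.901; B = 1011 / 496 ≈ 2.038; C = 502 / 252 ≈ 1.992.
|Δ from 2.000|: A 0.099; B 0.038; C 0.008.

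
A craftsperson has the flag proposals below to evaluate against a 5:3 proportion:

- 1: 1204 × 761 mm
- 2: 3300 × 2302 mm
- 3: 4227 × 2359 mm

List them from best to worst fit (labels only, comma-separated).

1, 3, 2

Ratios: 1 = 1204 / 761 ≈ 1.582; 2 = 3300 / 2302 ≈ 1.434; 3 = 4227 / 2359 ≈ 1.792.
|Δ from 1.667|: 1 0.085; 2 0.233; 3 0.125.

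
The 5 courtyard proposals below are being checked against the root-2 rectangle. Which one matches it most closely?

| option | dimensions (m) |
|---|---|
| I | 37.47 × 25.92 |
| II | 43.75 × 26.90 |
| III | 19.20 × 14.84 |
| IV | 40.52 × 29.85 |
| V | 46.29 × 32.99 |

V

Ratios (long/short): I ≈ 1.446; II ≈ 1.626; III ≈ 1.294; IV ≈ 1.357; V ≈ 1.403.
root-2 ≈ 1.414; option V is nearest (Δ 0.011).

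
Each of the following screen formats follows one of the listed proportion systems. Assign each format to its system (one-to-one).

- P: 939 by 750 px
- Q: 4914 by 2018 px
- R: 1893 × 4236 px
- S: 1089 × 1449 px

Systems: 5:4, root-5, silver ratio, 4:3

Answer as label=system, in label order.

P=5:4, Q=silver ratio, R=root-5, S=4:3

Ratios: P ≈ 1.252; Q ≈ 2.435; R ≈ 2.238; S ≈ 1.331.
Targets: 5:4 ≈ 1.250; root-5 ≈ 2.236; silver ratio ≈ 2.414; 4:3 ≈ 1.333.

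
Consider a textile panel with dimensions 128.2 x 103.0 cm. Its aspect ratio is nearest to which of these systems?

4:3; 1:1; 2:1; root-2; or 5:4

5:4

Ratio = 128.2 / 103.0 ≈ 1.245.
Distances: 4:3 1.333 (Δ 0.088); 1:1 1.000 (Δ 0.245); 2:1 2.000 (Δ 0.755); root-2 1.414 (Δ 0.169); 5:4 1.250 (Δ 0.005).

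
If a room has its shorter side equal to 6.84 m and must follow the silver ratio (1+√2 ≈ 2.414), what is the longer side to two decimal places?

16.51 m

silver ratio ≈ 2.41421.
Longer side = 6.84 × 2.41421 ≈ 16.5132 → 16.51 m.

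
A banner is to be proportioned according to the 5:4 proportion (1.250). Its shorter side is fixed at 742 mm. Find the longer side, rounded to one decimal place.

5:4 = 1.25000.
Longer side = 742 × 1.25000 ≈ 927.500 → 927.5 mm.

927.5 mm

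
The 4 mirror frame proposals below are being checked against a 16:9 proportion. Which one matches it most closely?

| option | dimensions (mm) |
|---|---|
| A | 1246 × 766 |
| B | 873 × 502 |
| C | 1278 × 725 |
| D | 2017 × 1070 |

Ratios (long/short): A ≈ 1.627; B ≈ 1.739; C ≈ 1.763; D ≈ 1.885.
16:9 ≈ 1.778; option C is nearest (Δ 0.015).

C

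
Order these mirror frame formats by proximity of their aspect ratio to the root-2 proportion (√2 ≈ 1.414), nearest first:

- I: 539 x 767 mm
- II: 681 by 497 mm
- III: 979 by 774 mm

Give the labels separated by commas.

I, II, III

I: 767/539 ≈ 1.423 → |1.423 − 1.414| = 0.009
II: 681/497 ≈ 1.370 → |1.370 − 1.414| = 0.044
III: 979/774 ≈ 1.265 → |1.265 − 1.414| = 0.149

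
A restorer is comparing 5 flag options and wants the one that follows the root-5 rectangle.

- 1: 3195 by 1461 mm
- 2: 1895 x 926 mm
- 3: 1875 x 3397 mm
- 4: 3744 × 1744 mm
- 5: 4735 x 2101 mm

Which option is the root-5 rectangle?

Ratios (long/short): 1 ≈ 2.187; 2 ≈ 2.046; 3 ≈ 1.812; 4 ≈ 2.147; 5 ≈ 2.254.
root-5 ≈ 2.236; option 5 is nearest (Δ 0.018).

5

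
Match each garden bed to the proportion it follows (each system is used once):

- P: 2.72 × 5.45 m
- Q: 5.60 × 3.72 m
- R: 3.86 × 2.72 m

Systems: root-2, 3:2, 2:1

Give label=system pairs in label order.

Ratios: P ≈ 2.004; Q ≈ 1.505; R ≈ 1.419.
Targets: root-2 ≈ 1.414; 3:2 ≈ 1.500; 2:1 ≈ 2.000.

P=2:1, Q=3:2, R=root-2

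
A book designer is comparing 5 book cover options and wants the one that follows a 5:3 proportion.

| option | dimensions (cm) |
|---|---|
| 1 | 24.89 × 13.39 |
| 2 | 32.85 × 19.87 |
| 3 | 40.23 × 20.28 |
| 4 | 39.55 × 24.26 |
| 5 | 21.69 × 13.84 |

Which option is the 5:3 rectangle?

Target 5:3 ≈ 1.667.
1: 1.859 (Δ0.192)  2: 1.653 (Δ0.014)  3: 1.984 (Δ0.317)  4: 1.630 (Δ0.037)  5: 1.567 (Δ0.100)

2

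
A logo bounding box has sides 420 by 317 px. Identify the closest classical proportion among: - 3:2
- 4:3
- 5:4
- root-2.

Ratio = 420 / 317 ≈ 1.325.
Distances: 3:2 1.500 (Δ 0.175); 4:3 1.333 (Δ 0.008); 5:4 1.250 (Δ 0.075); root-2 1.414 (Δ 0.089).

4:3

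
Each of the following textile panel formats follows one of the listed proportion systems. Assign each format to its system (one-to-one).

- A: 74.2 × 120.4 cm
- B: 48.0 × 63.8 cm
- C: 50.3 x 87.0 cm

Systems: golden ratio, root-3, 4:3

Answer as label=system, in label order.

Ratios: A ≈ 1.623; B ≈ 1.329; C ≈ 1.730.
Targets: golden ratio ≈ 1.618; root-3 ≈ 1.732; 4:3 ≈ 1.333.

A=golden ratio, B=4:3, C=root-3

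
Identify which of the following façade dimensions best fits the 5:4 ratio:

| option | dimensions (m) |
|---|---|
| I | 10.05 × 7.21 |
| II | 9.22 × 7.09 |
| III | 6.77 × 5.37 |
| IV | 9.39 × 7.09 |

Ratios (long/short): I ≈ 1.394; II ≈ 1.300; III ≈ 1.261; IV ≈ 1.324.
5:4 ≈ 1.250; option III is nearest (Δ 0.011).

III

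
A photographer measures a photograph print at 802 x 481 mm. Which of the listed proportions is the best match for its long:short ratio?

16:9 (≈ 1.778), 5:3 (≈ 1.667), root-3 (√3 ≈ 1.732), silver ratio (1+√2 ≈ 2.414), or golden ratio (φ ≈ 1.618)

5:3

802/481 ≈ 1.667. Nearest candidates are 5:3 (1.667, off by 0.000) and golden ratio (1.618, off by 0.049).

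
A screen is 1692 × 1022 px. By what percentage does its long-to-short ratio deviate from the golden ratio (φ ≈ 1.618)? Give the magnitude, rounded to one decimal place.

Ratio = 1692 / 1022 ≈ 1.6556.
Ideal golden ratio ≈ 1.6180. |1.6556 − 1.6180| / 1.6180 ≈ 2.32% → 2.3%.

2.3%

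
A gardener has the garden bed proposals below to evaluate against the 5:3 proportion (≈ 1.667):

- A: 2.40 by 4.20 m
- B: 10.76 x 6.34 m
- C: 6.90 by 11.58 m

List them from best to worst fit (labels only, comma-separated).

Ratios: A = 4.20 / 2.40 ≈ 1.750; B = 10.76 / 6.34 ≈ 1.697; C = 11.58 / 6.90 ≈ 1.678.
|Δ from 1.667|: A 0.083; B 0.030; C 0.011.

C, B, A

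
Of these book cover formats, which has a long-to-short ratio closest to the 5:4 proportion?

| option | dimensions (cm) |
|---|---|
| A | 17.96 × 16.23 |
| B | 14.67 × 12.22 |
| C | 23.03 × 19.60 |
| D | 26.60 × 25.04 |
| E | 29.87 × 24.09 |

Ratios (long/short): A ≈ 1.107; B ≈ 1.200; C ≈ 1.175; D ≈ 1.062; E ≈ 1.240.
5:4 ≈ 1.250; option E is nearest (Δ 0.010).

E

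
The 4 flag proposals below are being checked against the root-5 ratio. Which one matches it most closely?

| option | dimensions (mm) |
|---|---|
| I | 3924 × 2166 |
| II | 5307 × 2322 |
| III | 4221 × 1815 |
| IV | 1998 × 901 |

Ratios (long/short): I ≈ 1.812; II ≈ 2.286; III ≈ 2.326; IV ≈ 2.218.
root-5 ≈ 2.236; option IV is nearest (Δ 0.018).

IV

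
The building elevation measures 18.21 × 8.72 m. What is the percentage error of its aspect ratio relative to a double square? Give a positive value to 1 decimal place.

4.4%

Ratio = 18.21 / 8.72 ≈ 2.0883.
Ideal 2:1 = 2.0000. |2.0883 − 2.0000| / 2.0000 ≈ 4.41% → 4.4%.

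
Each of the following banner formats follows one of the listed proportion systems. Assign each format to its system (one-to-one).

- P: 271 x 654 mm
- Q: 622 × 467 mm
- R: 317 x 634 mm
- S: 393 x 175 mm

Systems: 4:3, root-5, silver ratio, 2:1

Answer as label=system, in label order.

P = 654/271 ≈ 2.413 → silver ratio (2.414)
Q = 622/467 ≈ 1.332 → 4:3 (1.333)
R = 634/317 ≈ 2.000 → 2:1 (2.000)
S = 393/175 ≈ 2.246 → root-5 (2.236)

P=silver ratio, Q=4:3, R=2:1, S=root-5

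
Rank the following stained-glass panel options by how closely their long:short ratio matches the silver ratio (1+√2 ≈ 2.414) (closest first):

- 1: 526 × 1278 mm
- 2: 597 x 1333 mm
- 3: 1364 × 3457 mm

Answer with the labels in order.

1, 3, 2

Ratios: 1 = 1278 / 526 ≈ 2.430; 2 = 1333 / 597 ≈ 2.233; 3 = 3457 / 1364 ≈ 2.534.
|Δ from 2.414|: 1 0.016; 2 0.181; 3 0.120.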